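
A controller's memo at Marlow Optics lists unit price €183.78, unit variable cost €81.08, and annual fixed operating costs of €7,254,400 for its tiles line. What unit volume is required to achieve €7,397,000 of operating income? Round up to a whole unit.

Unit CM = price − variable cost = €183.78 − €81.08 = €102.70.
Required volume = (fixed costs + target profit) ÷ CM = (€7,254,400 + €7,397,000) ÷ €102.70 = 142,662.12, so 142,663 tiles.

142,663 tiles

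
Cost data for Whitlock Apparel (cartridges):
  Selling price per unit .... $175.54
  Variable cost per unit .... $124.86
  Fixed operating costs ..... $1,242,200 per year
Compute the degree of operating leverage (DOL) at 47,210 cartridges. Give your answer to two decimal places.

Total contribution margin = 47,210 × $50.68 = $2,392,602.80.
EBIT = $2,392,602.80 − $1,242,200 = $1,150,402.80.
DOL = contribution ÷ EBIT = $2,392,602.80 ÷ $1,150,402.80 = 2.0798.

2.08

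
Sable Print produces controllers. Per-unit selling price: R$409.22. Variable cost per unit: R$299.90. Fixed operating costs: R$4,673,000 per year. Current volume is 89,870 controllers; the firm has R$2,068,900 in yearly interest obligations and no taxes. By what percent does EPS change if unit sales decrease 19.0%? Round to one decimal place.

Total contribution margin = 89,870 × R$109.32 = R$9,824,588.40.
EBIT = R$9,824,588.40 − R$4,673,000 = R$5,151,588.40.
Interest = R$2,068,900.00, so EBIT − I = R$3,082,688.40.
Degree of combined leverage = contribution ÷ (EBIT − I) = R$9,824,588.40 ÷ R$3,082,688.40 = 3.1870.
EPS therefore changes by 3.1870 × (-19.0%) = -60.6%.

-60.6%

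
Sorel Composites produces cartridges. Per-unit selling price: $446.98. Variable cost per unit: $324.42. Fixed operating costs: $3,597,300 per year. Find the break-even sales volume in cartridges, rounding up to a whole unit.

Each unit contributes $446.98 − $324.42 = $122.56.
Break-even volume = fixed costs ÷ CM per unit = $3,597,300 ÷ $122.56 = 29,351.34, so 29,352 cartridges.

29,352 cartridges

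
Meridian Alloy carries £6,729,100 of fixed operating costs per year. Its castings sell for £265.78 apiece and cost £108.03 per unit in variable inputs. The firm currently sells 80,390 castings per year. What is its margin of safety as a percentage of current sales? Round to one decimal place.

Unit CM = price − variable cost = £265.78 − £108.03 = £157.75. Break-even units = £6,729,100 ÷ £157.75 = 42,656.74; break-even revenue = 42,656.74 × £265.78 = £11,337,307.12.
Actual sales revenue = 80,390 × £265.78 = £21,366,054.20.
Margin of safety = (£21,366,054.20 − £11,337,307.12) ÷ £21,366,054.20 = 46.9%.

46.9%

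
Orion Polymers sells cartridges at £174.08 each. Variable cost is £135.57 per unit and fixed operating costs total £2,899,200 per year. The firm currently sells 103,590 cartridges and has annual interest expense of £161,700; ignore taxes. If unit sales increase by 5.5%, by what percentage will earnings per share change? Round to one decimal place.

Total contribution margin = 103,590 × £38.51 = £3,989,250.90.
EBIT = £3,989,250.90 − £2,899,200 = £1,090,050.90.
After interest of £161,700.00, pre-tax earnings = £928,350.90.
DCL = total CM / (EBIT − I) = £3,989,250.90 / £928,350.90 = 4.2971.
EPS therefore changes by 4.2971 × (+5.5%) = +23.6%.

+23.6%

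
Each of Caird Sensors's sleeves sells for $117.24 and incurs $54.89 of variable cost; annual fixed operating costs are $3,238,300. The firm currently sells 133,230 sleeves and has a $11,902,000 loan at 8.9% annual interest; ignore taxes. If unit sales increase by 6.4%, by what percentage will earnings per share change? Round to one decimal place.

At 133,230 units, contribution = 133,230 × $62.35 = $8,306,890.50.
Subtracting fixed costs: EBIT = $8,306,890.50 − $3,238,300 = $5,068,590.50.
After interest of $1,059,278.00, pre-tax earnings = $4,009,312.50.
DCL = total CM / (EBIT − I) = $8,306,890.50 / $4,009,312.50 = 2.0719.
%ΔEPS = DCL × %ΔSales = 2.0719 × +6.4% = +13.3%.

+13.3%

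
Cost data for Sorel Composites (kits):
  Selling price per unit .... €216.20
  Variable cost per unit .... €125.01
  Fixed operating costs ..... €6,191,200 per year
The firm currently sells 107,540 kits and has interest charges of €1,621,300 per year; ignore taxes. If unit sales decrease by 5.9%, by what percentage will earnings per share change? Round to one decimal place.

Contribution at this volume is 107,540 × €91.19 = €9,806,572.60.
EBIT = €9,806,572.60 − €6,191,200 = €3,615,372.60.
Interest = €1,621,300.00, so EBIT − I = €1,994,072.60.
DCL = total CM / (EBIT − I) = €9,806,572.60 / €1,994,072.60 = 4.9179.
%ΔEPS = DCL × %ΔSales = 4.9179 × -5.9% = -29.0%.

-29.0%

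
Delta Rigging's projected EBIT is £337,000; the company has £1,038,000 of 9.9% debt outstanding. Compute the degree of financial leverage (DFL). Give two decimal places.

1.44

Interest = £102,762.00.
DFL = EBIT ÷ (EBIT − I) = £337,000 ÷ (£337,000 − £102,762.00) = £337,000 ÷ £234,238.00 = 1.4387.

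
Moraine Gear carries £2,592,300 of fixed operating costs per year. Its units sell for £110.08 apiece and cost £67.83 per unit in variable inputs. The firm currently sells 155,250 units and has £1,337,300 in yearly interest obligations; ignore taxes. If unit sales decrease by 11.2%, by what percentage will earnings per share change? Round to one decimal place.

-27.9%

Contribution at this volume is 155,250 × £42.25 = £6,559,312.50.
Operating income = contribution − fixed costs = £6,559,312.50 − £2,592,300 = £3,967,012.50.
After interest of £1,337,300.00, pre-tax earnings = £2,629,712.50.
Degree of combined leverage = contribution ÷ (EBIT − I) = £6,559,312.50 ÷ £2,629,712.50 = 2.4943.
EPS therefore changes by 2.4943 × (-11.2%) = -27.9%.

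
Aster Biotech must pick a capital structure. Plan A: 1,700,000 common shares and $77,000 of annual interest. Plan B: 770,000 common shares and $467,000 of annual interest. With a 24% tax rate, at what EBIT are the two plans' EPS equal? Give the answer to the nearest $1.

Set EPS_A = EPS_B: (EBIT − $77,000)(1 − 0.24) ÷ 1,700,000 = (EBIT − $467,000)(1 − 0.24) ÷ 770,000.
The (1 − t) factor cancels: (EBIT − 77,000) × 770,000 = (EBIT − 467,000) × 1,700,000.
EBIT × (1,700,000 − 770,000) = 467,000 × 1,700,000 − 77,000 × 770,000 = 734,610,000,000, so EBIT = 734,610,000,000 ÷ 930,000 = 789,903.23.

$789,903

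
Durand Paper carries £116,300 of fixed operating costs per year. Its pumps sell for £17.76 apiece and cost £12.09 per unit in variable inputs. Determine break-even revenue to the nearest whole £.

Contribution margin per unit = £17.76 − £12.09 = £5.67, a CM ratio of £5.67 ÷ £17.76 = 0.3193.
Break-even revenue = fixed costs × price ÷ CM = £116,300 × £17.76 ÷ £5.67 = £364,284.

£364,284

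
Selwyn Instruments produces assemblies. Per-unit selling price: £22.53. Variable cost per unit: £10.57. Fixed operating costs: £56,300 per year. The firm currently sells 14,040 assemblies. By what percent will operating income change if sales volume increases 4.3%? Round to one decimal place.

+6.5%

Contribution at this volume is 14,040 × £11.96 = £167,918.40.
Subtracting fixed costs: EBIT = £167,918.40 − £56,300 = £111,618.40.
Degree of operating leverage = £167,918.40 / £111,618.40 = 1.5044.
Operating income changes by 1.5044 × +4.3% = +6.5%.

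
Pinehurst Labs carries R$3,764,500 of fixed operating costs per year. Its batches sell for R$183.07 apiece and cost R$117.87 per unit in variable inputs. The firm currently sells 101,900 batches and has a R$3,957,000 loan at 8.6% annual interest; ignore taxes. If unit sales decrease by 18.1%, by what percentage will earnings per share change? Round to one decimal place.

-47.4%

Contribution at this volume is 101,900 × R$65.20 = R$6,643,880.00.
Operating income = contribution − fixed costs = R$6,643,880.00 − R$3,764,500 = R$2,879,380.00.
Interest = R$340,302.00, so EBIT − I = R$2,539,078.00.
Degree of combined leverage = contribution ÷ (EBIT − I) = R$6,643,880.00 ÷ R$2,539,078.00 = 2.6167.
EPS therefore changes by 2.6167 × (-18.1%) = -47.4%.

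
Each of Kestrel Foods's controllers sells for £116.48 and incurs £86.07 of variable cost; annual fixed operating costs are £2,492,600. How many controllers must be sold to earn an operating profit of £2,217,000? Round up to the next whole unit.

154,871 controllers

Contribution margin per unit = £116.48 − £86.07 = £30.41.
Required volume = (fixed costs + target profit) ÷ CM = (£2,492,600 + £2,217,000) ÷ £30.41 = 154,870.11, so 154,871 controllers.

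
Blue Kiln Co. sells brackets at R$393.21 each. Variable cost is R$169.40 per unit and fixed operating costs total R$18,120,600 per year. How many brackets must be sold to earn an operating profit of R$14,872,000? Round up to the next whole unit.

147,414 brackets

Unit CM = price − variable cost = R$393.21 − R$169.40 = R$223.81.
Need Q such that Q × R$223.81 − R$18,120,600 = R$14,872,000, i.e. Q = R$32,992,600 / R$223.81 = 147,413.43 → 147,414.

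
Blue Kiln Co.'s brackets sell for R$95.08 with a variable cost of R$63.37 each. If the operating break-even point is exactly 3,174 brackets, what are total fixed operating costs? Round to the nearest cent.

R$100,647.54

Contribution margin per unit = R$95.08 − R$63.37 = R$31.71.
Fixed costs = break-even units × CM = 3,174 × R$31.71 = R$100,647.54.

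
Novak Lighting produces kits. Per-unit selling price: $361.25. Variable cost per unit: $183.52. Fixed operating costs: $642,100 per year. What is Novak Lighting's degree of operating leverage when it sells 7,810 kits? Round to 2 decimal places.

1.86

Total contribution margin = 7,810 × $177.73 = $1,388,071.30.
Operating income = contribution − fixed costs = $1,388,071.30 − $642,100 = $745,971.30.
DOL = contribution ÷ EBIT = $1,388,071.30 ÷ $745,971.30 = 1.8608.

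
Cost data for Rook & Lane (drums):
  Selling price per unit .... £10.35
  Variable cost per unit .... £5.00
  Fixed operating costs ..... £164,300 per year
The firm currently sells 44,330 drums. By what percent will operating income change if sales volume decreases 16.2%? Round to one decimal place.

Total contribution margin = 44,330 × £5.35 = £237,165.50.
Subtracting fixed costs: EBIT = £237,165.50 − £164,300 = £72,865.50.
So DOL = total CM / EBIT = £237,165.50 / £72,865.50 = 3.2548.
Operating income changes by 3.2548 × -16.2% = -52.7%.

-52.7%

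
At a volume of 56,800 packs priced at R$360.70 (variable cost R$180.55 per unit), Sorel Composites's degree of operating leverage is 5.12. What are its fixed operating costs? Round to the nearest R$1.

R$8,233,981

At 56,800 units, contribution = 56,800 × R$180.15 = R$10,232,520.00.
DOL = contribution / EBIT, so EBIT = R$10,232,520.00 / 5.12 = R$1,998,539.06.
Fixed costs = CM − EBIT = R$10,232,520.00 − R$1,998,539.06 = R$8,233,981.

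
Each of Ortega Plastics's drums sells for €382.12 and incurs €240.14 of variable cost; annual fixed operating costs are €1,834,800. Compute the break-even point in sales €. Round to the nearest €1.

Contribution margin per unit = €382.12 − €240.14 = €141.98, a CM ratio of €141.98 ÷ €382.12 = 0.3716.
Break-even revenue = fixed costs × price ÷ CM = €1,834,800 × €382.12 ÷ €141.98 = €4,938,116.

€4,938,116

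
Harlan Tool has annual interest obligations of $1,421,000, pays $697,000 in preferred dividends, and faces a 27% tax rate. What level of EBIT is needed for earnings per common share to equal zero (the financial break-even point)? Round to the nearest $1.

Grossing the preferred dividend up to pre-tax terms: $697,000 / (1 − 0.27) = $954,794.52.
EPS = 0 when EBIT covers interest plus the pre-tax preferred burden: $1,421,000 + $954,794.52 = $2,375,794.52.

$2,375,795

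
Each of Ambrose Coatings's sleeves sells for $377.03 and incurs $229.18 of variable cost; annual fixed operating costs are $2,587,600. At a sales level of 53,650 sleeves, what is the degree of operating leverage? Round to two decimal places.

1.48

Total contribution margin = 53,650 × $147.85 = $7,932,152.50.
Operating income = contribution − fixed costs = $7,932,152.50 − $2,587,600 = $5,344,552.50.
Degree of operating leverage = $7,932,152.50 / $5,344,552.50 = 1.4842.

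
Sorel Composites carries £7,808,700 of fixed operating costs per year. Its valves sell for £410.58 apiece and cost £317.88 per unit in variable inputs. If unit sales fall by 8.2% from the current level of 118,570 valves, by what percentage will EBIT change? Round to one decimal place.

Contribution at this volume is 118,570 × £92.70 = £10,991,439.00.
EBIT = £10,991,439.00 − £7,808,700 = £3,182,739.00.
So DOL = total CM / EBIT = £10,991,439.00 / £3,182,739.00 = 3.4535.
So EBIT moves 3.4535 × (-8.2%) = -28.3%.

-28.3%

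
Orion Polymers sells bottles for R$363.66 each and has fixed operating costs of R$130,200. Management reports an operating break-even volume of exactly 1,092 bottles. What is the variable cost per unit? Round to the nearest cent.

R$244.43

At break-even, FC = Q × (P − VC), so P − VC = R$130,200 ÷ 1,092 = R$119.2308.
Hence VC = price − CM = R$363.66 − R$119.2308 = R$244.43.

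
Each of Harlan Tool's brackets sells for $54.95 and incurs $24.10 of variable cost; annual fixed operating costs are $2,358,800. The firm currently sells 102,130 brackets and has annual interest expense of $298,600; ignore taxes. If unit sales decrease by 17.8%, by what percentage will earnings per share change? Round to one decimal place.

Total contribution margin = 102,130 × $30.85 = $3,150,710.50.
Subtracting fixed costs: EBIT = $3,150,710.50 − $2,358,800 = $791,910.50.
After interest of $298,600.00, pre-tax earnings = $493,310.50.
DCL = total CM / (EBIT − I) = $3,150,710.50 / $493,310.50 = 6.3869.
%ΔEPS = DCL × %ΔSales = 6.3869 × -17.8% = -113.7%.

-113.7%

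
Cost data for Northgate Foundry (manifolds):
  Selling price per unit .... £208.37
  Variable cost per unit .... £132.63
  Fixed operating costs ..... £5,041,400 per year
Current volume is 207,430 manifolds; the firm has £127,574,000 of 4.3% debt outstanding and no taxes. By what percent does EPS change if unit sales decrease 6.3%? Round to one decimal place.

Contribution at this volume is 207,430 × £75.74 = £15,710,748.20.
Subtracting fixed costs: EBIT = £15,710,748.20 − £5,041,400 = £10,669,348.20.
Interest = £5,485,682.00, so EBIT − I = £5,183,666.20.
Degree of combined leverage = contribution ÷ (EBIT − I) = £15,710,748.20 ÷ £5,183,666.20 = 3.0308.
EPS therefore changes by 3.0308 × (-6.3%) = -19.1%.

-19.1%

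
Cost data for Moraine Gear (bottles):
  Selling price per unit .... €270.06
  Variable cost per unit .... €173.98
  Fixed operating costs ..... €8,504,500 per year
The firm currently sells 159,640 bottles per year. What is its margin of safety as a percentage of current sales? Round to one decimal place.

Each unit contributes €270.06 − €173.98 = €96.08. Break-even units = €8,504,500 ÷ €96.08 = 88,514.78; break-even revenue = 88,514.78 × €270.06 = €23,904,301.31.
Actual sales revenue = 159,640 × €270.06 = €43,112,378.40.
Margin of safety = (€43,112,378.40 − €23,904,301.31) ÷ €43,112,378.40 = 44.6%.

44.6%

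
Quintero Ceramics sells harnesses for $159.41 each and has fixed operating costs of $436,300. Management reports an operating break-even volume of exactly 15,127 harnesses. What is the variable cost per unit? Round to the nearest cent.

$130.57

At break-even, FC = Q × (P − VC), so P − VC = $436,300 ÷ 15,127 = $28.8425.
Hence VC = price − CM = $159.41 − $28.8425 = $130.57.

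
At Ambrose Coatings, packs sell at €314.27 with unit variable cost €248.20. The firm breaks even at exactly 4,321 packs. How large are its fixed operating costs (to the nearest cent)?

€285,488.47

Contribution margin per unit = €314.27 − €248.20 = €66.07.
Since BE = FC / CM, FC = 4,321 × €66.07 = €285,488.47.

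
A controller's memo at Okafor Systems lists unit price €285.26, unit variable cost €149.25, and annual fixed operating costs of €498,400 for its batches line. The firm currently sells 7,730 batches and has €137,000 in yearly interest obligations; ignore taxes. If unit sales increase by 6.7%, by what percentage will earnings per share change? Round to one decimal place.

+16.9%

Total contribution margin = 7,730 × €136.01 = €1,051,357.30.
EBIT = €1,051,357.30 − €498,400 = €552,957.30.
After interest of €137,000.00, pre-tax earnings = €415,957.30.
Degree of combined leverage = contribution ÷ (EBIT − I) = €1,051,357.30 ÷ €415,957.30 = 2.5276.
%ΔEPS = DCL × %ΔSales = 2.5276 × +6.7% = +16.9%.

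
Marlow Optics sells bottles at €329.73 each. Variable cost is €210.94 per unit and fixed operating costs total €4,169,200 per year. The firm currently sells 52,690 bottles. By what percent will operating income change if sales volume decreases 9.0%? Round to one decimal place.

Contribution at this volume is 52,690 × €118.79 = €6,259,045.10.
Operating income = contribution − fixed costs = €6,259,045.10 − €4,169,200 = €2,089,845.10.
So DOL = total CM / EBIT = €6,259,045.10 / €2,089,845.10 = 2.9950.
%ΔEBIT = DOL × %ΔSales = 2.9950 × -9.0% = -27.0%.

-27.0%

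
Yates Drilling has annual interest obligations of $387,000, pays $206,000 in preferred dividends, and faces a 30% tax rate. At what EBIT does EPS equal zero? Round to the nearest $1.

$681,286

Grossing the preferred dividend up to pre-tax terms: $206,000 / (1 − 0.30) = $294,285.71.
EPS = 0 when EBIT covers interest plus the pre-tax preferred burden: $387,000 + $294,285.71 = $681,285.71.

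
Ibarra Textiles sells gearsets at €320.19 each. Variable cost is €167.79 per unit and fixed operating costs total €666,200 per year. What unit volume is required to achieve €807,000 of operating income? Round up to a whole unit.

9,667 gearsets

Contribution margin per unit = €320.19 − €167.79 = €152.40.
Required volume = (fixed costs + target profit) ÷ CM = (€666,200 + €807,000) ÷ €152.40 = 9,666.67, so 9,667 gearsets.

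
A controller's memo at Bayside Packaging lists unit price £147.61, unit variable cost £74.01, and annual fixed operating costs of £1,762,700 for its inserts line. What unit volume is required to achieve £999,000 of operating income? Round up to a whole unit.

Unit CM = price − variable cost = £147.61 − £74.01 = £73.60.
Required volume = (fixed costs + target profit) ÷ CM = (£1,762,700 + £999,000) ÷ £73.60 = 37,523.10, so 37,524 inserts.

37,524 inserts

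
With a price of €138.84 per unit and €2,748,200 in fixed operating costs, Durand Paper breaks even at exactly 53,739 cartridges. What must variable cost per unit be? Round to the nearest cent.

€87.70

Contribution per unit must be FC / Q = €2,748,200 / 53,739 = €51.1398.
Variable cost per unit = €138.84 − €51.1398 = €87.70.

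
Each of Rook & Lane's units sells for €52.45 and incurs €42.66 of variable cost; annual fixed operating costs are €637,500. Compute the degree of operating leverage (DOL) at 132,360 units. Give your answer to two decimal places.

1.97

Total contribution margin = 132,360 × €9.79 = €1,295,804.40.
EBIT = €1,295,804.40 − €637,500 = €658,304.40.
So DOL = total CM / EBIT = €1,295,804.40 / €658,304.40 = 1.9684.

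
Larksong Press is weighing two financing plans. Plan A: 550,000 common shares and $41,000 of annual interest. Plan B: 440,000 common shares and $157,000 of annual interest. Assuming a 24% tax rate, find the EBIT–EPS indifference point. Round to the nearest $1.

$621,000

Set EPS_A = EPS_B: (EBIT − $41,000)(1 − 0.24) ÷ 550,000 = (EBIT − $157,000)(1 − 0.24) ÷ 440,000.
Cancelling (1 − t) and cross-multiplying: 440,000·(EBIT − 41,000) = 550,000·(EBIT − 157,000).
Solving, EBIT = (157,000·550,000 − 41,000·440,000) / (550,000 − 440,000) = 68,310,000,000 / 110,000 = 621,000.00.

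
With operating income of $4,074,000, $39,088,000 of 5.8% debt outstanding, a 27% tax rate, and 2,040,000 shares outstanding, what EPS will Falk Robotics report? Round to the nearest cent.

$0.65

Pre-tax income = $4,074,000 − $2,267,104.00 = $1,806,896.00.
After tax at 27%: net income = $1,806,896.00 × 0.73 = $1,319,034.08.
Per share: $1,319,034.08 / 2,040,000 shares = $0.65.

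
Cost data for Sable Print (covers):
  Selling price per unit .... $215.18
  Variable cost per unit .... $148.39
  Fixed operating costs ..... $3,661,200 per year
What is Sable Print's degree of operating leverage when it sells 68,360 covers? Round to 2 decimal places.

Contribution at this volume is 68,360 × $66.79 = $4,565,764.40.
Subtracting fixed costs: EBIT = $4,565,764.40 − $3,661,200 = $904,564.40.
DOL = contribution ÷ EBIT = $4,565,764.40 ÷ $904,564.40 = 5.0475.

5.05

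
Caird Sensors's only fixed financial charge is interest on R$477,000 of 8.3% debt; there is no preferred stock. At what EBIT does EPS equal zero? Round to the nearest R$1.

Annual interest = 8.3% × R$477,000 = R$39,591.00.
Without preferred stock the financial break-even is simply EBIT = interest = R$39,591.00.

R$39,591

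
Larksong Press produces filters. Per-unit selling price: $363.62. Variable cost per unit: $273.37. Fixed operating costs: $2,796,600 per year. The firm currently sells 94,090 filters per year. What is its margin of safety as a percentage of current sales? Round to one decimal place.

Unit CM = price − variable cost = $363.62 − $273.37 = $90.25. Break-even units = $2,796,600 ÷ $90.25 = 30,987.26; break-even revenue = 30,987.26 × $363.62 = $11,267,586.61.
Actual sales revenue = 94,090 × $363.62 = $34,213,005.80.
Margin of safety = ($34,213,005.80 − $11,267,586.61) ÷ $34,213,005.80 = 67.1%.

67.1%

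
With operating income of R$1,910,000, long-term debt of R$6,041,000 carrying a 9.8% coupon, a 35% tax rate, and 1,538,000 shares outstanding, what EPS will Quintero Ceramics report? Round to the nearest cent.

R$0.56

Pre-tax income = R$1,910,000 − R$592,018.00 = R$1,317,982.00.
After tax at 35%: net income = R$1,317,982.00 × 0.65 = R$856,688.30.
EPS = R$856,688.30 ÷ 1,538,000 = R$0.56.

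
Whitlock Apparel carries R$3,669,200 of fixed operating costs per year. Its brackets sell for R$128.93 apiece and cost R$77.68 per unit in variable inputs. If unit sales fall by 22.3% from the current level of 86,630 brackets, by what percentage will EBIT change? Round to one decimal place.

Contribution at this volume is 86,630 × R$51.25 = R$4,439,787.50.
Subtracting fixed costs: EBIT = R$4,439,787.50 − R$3,669,200 = R$770,587.50.
So DOL = total CM / EBIT = R$4,439,787.50 / R$770,587.50 = 5.7616.
%ΔEBIT = DOL × %ΔSales = 5.7616 × -22.3% = -128.5%.

-128.5%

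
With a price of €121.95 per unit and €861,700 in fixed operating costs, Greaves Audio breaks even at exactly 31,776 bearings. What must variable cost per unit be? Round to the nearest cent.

At break-even, FC = Q × (P − VC), so P − VC = €861,700 ÷ 31,776 = €27.1180.
Hence VC = price − CM = €121.95 − €27.1180 = €94.83.

€94.83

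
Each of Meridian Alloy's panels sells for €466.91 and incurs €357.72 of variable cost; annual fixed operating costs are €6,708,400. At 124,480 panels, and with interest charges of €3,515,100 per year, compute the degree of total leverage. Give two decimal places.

4.04

Contribution at this volume is 124,480 × €109.19 = €13,591,971.20.
Subtracting fixed costs: EBIT = €13,591,971.20 − €6,708,400 = €6,883,571.20. Interest = €3,515,100.00.
DOL = €13,591,971.20 ÷ €6,883,571.20 = 1.9746; DFL = €6,883,571.20 ÷ €3,368,471.20 = 2.0435.
Combined leverage = 1.9746 × 2.0435 = 4.0351.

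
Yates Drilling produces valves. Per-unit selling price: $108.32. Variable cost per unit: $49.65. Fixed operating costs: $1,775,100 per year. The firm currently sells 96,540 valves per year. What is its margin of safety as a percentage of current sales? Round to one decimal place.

68.7%

Contribution margin per unit = $108.32 − $49.65 = $58.67. Break-even units = $1,775,100 ÷ $58.67 = 30,255.67; break-even revenue = 30,255.67 × $108.32 = $3,277,293.88.
Current sales = 96,540 × $108.32 = $10,457,212.80.
Margin of safety = ($10,457,212.80 − $3,277,293.88) ÷ $10,457,212.80 = 68.7%.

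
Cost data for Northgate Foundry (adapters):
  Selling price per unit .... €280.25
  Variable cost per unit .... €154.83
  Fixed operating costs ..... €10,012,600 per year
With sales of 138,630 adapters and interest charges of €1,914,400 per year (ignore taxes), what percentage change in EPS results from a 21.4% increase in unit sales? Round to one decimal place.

+68.1%

At 138,630 units, contribution = 138,630 × €125.42 = €17,386,974.60.
EBIT = €17,386,974.60 − €10,012,600 = €7,374,374.60.
After interest of €1,914,400.00, pre-tax earnings = €5,459,974.60.
DCL = total CM / (EBIT − I) = €17,386,974.60 / €5,459,974.60 = 3.1844.
EPS therefore changes by 3.1844 × (+21.4%) = +68.1%.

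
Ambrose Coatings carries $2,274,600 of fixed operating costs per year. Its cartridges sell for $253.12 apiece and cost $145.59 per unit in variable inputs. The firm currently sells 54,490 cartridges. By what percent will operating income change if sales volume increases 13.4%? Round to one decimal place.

+21.9%

Total contribution margin = 54,490 × $107.53 = $5,859,309.70.
Subtracting fixed costs: EBIT = $5,859,309.70 − $2,274,600 = $3,584,709.70.
Degree of operating leverage = $5,859,309.70 / $3,584,709.70 = 1.6345.
So EBIT moves 1.6345 × (+13.4%) = +21.9%.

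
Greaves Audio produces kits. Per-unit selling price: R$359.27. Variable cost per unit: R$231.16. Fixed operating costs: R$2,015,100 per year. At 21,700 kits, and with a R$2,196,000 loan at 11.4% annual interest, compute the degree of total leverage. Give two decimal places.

Total contribution margin = 21,700 × R$128.11 = R$2,779,987.00.
EBIT = R$2,779,987.00 − R$2,015,100 = R$764,887.00. Interest = R$250,344.00, so EBIT − I = R$514,543.00.
Degree of total leverage = total CM / (EBIT − interest) = R$2,779,987.00 / R$514,543.00 = 5.4028.

5.40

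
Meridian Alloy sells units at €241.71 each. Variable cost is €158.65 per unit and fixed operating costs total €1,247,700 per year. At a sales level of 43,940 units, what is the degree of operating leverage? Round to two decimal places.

1.52

Total contribution margin = 43,940 × €83.06 = €3,649,656.40.
Operating income = contribution − fixed costs = €3,649,656.40 − €1,247,700 = €2,401,956.40.
DOL = contribution ÷ EBIT = €3,649,656.40 ÷ €2,401,956.40 = 1.5195.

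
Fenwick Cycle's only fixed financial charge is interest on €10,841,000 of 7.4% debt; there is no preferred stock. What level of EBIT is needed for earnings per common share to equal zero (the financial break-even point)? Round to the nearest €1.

€802,234

Annual interest = 7.4% × €10,841,000 = €802,234.00.
With no preferred dividends, EPS = 0 when EBIT exactly covers interest, so the financial break-even EBIT is €802,234.00.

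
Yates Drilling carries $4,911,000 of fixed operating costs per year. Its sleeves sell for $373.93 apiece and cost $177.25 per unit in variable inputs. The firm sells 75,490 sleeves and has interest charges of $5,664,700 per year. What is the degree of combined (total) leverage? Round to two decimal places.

Total contribution margin = 75,490 × $196.68 = $14,847,373.20.
Operating income = contribution − fixed costs = $14,847,373.20 − $4,911,000 = $9,936,373.20. Interest = $5,664,700.00, so EBIT − I = $4,271,673.20.
Degree of total leverage = total CM / (EBIT − interest) = $14,847,373.20 / $4,271,673.20 = 3.4758.

3.48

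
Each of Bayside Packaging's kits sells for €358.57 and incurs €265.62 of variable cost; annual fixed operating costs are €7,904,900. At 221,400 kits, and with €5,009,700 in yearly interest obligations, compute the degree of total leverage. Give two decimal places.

2.68

Contribution at this volume is 221,400 × €92.95 = €20,579,130.00.
Subtracting fixed costs: EBIT = €20,579,130.00 − €7,904,900 = €12,674,230.00. Interest = €5,009,700.00, so EBIT − I = €7,664,530.00.
Degree of total leverage = total CM / (EBIT − interest) = €20,579,130.00 / €7,664,530.00 = 2.6850.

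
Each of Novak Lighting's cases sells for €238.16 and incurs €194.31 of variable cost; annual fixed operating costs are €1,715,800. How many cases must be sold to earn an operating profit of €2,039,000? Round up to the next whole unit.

85,629 cases

Contribution margin per unit = €238.16 − €194.31 = €43.85.
Need Q such that Q × €43.85 − €1,715,800 = €2,039,000, i.e. Q = €3,754,800 / €43.85 = 85,628.28 → 85,629.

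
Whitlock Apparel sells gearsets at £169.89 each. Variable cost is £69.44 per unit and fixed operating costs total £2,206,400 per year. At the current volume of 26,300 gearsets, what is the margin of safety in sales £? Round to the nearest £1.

£736,447

Contribution margin per unit = £169.89 − £69.44 = £100.45. Break-even units = £2,206,400 ÷ £100.45 = 21,965.16; break-even revenue = 21,965.16 × £169.89 = £3,731,660.49.
Current sales = 26,300 × £169.89 = £4,468,107.00.
Margin of safety = £4,468,107.00 − £3,731,660.49 = £736,447.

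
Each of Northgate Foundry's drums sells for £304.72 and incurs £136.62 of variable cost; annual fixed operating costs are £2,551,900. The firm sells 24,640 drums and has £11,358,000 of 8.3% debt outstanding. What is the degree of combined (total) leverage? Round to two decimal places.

Contribution at this volume is 24,640 × £168.10 = £4,141,984.00.
Operating income = contribution − fixed costs = £4,141,984.00 − £2,551,900 = £1,590,084.00. Interest = £942,714.00.
DOL = £4,141,984.00 ÷ £1,590,084.00 = 2.6049; DFL = £1,590,084.00 ÷ £647,370.00 = 2.4562.
Combined leverage = 2.6049 × 2.4562 = 6.3982.

6.40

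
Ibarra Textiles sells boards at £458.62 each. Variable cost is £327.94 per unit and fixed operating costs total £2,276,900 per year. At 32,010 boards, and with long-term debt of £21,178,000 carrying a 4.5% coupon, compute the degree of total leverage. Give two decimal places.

4.39

At 32,010 units, contribution = 32,010 × £130.68 = £4,183,066.80.
Operating income = contribution − fixed costs = £4,183,066.80 − £2,276,900 = £1,906,166.80. Interest = £953,010.00.
DOL = £4,183,066.80 ÷ £1,906,166.80 = 2.1945; DFL = £1,906,166.80 ÷ £953,156.80 = 1.9998.
Combined leverage = 2.1945 × 1.9998 = 4.3886.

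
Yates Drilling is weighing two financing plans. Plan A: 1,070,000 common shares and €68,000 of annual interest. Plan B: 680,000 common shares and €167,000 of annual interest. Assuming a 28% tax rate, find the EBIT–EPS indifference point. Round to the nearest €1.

At indifference, (EBIT − 68,000)(1 − t)/1,070,000 = (EBIT − 167,000)(1 − t)/680,000.
Cancelling (1 − t) and cross-multiplying: 680,000·(EBIT − 68,000) = 1,070,000·(EBIT − 167,000).
EBIT × (1,070,000 − 680,000) = 167,000 × 1,070,000 − 68,000 × 680,000 = 132,450,000,000, so EBIT = 132,450,000,000 ÷ 390,000 = 339,615.38.

€339,615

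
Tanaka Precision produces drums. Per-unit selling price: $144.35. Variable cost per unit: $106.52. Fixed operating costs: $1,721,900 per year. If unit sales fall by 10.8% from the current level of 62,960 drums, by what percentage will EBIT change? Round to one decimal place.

-39.0%

Total contribution margin = 62,960 × $37.83 = $2,381,776.80.
Operating income = contribution − fixed costs = $2,381,776.80 − $1,721,900 = $659,876.80.
DOL = contribution ÷ EBIT = $2,381,776.80 ÷ $659,876.80 = 3.6094.
So EBIT moves 3.6094 × (-10.8%) = -39.0%.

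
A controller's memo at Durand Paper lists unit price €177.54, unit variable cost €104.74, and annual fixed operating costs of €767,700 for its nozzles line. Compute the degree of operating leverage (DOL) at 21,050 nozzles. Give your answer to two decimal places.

Contribution at this volume is 21,050 × €72.80 = €1,532,440.00.
Operating income = contribution − fixed costs = €1,532,440.00 − €767,700 = €764,740.00.
DOL = contribution ÷ EBIT = €1,532,440.00 ÷ €764,740.00 = 2.0039.

2.00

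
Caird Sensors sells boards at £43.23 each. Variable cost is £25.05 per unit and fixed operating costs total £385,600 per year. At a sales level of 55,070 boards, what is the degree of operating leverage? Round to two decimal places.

Contribution at this volume is 55,070 × £18.18 = £1,001,172.60.
Subtracting fixed costs: EBIT = £1,001,172.60 − £385,600 = £615,572.60.
DOL = contribution ÷ EBIT = £1,001,172.60 ÷ £615,572.60 = 1.6264.

1.63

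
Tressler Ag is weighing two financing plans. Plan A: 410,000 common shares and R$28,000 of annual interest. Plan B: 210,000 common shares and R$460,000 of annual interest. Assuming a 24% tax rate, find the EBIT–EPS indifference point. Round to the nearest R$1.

Set EPS_A = EPS_B: (EBIT − R$28,000)(1 − 0.24) ÷ 410,000 = (EBIT − R$460,000)(1 − 0.24) ÷ 210,000.
Cancelling (1 − t) and cross-multiplying: 210,000·(EBIT − 28,000) = 410,000·(EBIT − 460,000).
EBIT × (410,000 − 210,000) = 460,000 × 410,000 − 28,000 × 210,000 = 182,720,000,000, so EBIT = 182,720,000,000 ÷ 200,000 = 913,600.00.

R$913,600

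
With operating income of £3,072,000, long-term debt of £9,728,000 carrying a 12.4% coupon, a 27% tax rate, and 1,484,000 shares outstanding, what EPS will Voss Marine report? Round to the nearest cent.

Interest = £1,206,272.00, so EBT = £3,072,000 − £1,206,272.00 = £1,865,728.00.
Net income = £1,865,728.00 × (1 − 0.27) = £1,361,981.44.
EPS = £1,361,981.44 ÷ 1,484,000 = £0.92.

£0.92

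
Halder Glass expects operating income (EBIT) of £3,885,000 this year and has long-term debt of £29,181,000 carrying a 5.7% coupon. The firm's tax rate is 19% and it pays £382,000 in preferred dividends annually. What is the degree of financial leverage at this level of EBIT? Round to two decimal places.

Annual interest charges come to £1,663,317.00.
Pre-tax preferred-dividend burden = £382,000 ÷ (1 − 0.19) = £471,604.94.
DFL = EBIT ÷ [EBIT − I − D_p/(1−t)] = £3,885,000 ÷ [£3,885,000 − £1,663,317.00 − £471,604.94] = £3,885,000 ÷ £1,750,078.06 = 2.2199.

2.22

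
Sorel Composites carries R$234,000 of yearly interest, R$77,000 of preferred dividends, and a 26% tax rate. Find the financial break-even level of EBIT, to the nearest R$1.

R$338,054

Preferred dividends are paid after tax, so their pre-tax equivalent is R$77,000 ÷ (1 − 0.26) = R$104,054.05.
EPS = 0 when EBIT covers interest plus the pre-tax preferred burden: R$234,000 + R$104,054.05 = R$338,054.05.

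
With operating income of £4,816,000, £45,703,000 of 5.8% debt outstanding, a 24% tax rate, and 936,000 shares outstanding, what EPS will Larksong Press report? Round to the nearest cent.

Pre-tax income = £4,816,000 − £2,650,774.00 = £2,165,226.00.
Net income = £2,165,226.00 × (1 − 0.24) = £1,645,571.76.
EPS = £1,645,571.76 ÷ 936,000 = £1.76.

£1.76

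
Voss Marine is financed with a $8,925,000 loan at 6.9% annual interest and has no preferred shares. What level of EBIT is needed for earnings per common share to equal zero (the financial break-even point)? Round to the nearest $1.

$615,825

Annual interest = 6.9% × $8,925,000 = $615,825.00.
With no preferred dividends, EPS = 0 when EBIT exactly covers interest, so the financial break-even EBIT is $615,825.00.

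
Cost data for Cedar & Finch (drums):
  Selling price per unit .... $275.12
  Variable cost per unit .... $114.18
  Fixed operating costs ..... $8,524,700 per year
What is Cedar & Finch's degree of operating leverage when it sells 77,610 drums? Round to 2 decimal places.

3.15

At 77,610 units, contribution = 77,610 × $160.94 = $12,490,553.40.
Subtracting fixed costs: EBIT = $12,490,553.40 − $8,524,700 = $3,965,853.40.
So DOL = total CM / EBIT = $12,490,553.40 / $3,965,853.40 = 3.1495.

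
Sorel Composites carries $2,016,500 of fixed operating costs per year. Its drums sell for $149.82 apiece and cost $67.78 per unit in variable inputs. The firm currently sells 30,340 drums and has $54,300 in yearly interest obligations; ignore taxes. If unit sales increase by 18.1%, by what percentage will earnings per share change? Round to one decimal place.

+107.7%

Contribution at this volume is 30,340 × $82.04 = $2,489,093.60.
Subtracting fixed costs: EBIT = $2,489,093.60 − $2,016,500 = $472,593.60.
Interest = $54,300.00, so EBIT − I = $418,293.60.
Degree of combined leverage = contribution ÷ (EBIT − I) = $2,489,093.60 ÷ $418,293.60 = 5.9506.
%ΔEPS = DCL × %ΔSales = 5.9506 × +18.1% = +107.7%.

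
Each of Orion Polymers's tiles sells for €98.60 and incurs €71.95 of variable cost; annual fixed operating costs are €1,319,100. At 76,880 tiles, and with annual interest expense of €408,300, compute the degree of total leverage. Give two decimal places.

6.37

Total contribution margin = 76,880 × €26.65 = €2,048,852.00.
Subtracting fixed costs: EBIT = €2,048,852.00 − €1,319,100 = €729,752.00. Interest = €408,300.00.
DOL = €2,048,852.00 ÷ €729,752.00 = 2.8076; DFL = €729,752.00 ÷ €321,452.00 = 2.2702.
DCL = DOL × DFL = 2.8076 × 2.2702 = 6.3738.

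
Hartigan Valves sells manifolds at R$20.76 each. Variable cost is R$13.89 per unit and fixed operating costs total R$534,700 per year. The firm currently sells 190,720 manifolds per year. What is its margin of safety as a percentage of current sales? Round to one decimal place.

Each unit contributes R$20.76 − R$13.89 = R$6.87. Break-even units = R$534,700 ÷ R$6.87 = 77,831.15; break-even revenue = 77,831.15 × R$20.76 = R$1,615,774.67.
Current sales = 190,720 × R$20.76 = R$3,959,347.20.
Margin of safety = (R$3,959,347.20 − R$1,615,774.67) ÷ R$3,959,347.20 = 59.2%.

59.2%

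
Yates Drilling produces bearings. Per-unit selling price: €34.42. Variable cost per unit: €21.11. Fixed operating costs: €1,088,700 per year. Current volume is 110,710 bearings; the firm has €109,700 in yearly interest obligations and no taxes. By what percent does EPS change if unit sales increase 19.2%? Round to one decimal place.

Contribution at this volume is 110,710 × €13.31 = €1,473,550.10.
Subtracting fixed costs: EBIT = €1,473,550.10 − €1,088,700 = €384,850.10.
Interest = €109,700.00, so EBIT − I = €275,150.10.
Degree of combined leverage = contribution ÷ (EBIT − I) = €1,473,550.10 ÷ €275,150.10 = 5.3554.
EPS therefore changes by 5.3554 × (+19.2%) = +102.8%.

+102.8%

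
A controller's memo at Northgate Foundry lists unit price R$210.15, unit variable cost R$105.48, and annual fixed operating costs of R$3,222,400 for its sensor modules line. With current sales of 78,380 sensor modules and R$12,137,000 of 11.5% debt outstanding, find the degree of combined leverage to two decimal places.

2.29

Contribution at this volume is 78,380 × R$104.67 = R$8,204,034.60.
Operating income = contribution − fixed costs = R$8,204,034.60 − R$3,222,400 = R$4,981,634.60. Interest = R$1,395,755.00.
DOL = R$8,204,034.60 ÷ R$4,981,634.60 = 1.6469; DFL = R$4,981,634.60 ÷ R$3,585,879.60 = 1.3892.
DCL = DOL × DFL = 1.6469 × 1.3892 = 2.2879.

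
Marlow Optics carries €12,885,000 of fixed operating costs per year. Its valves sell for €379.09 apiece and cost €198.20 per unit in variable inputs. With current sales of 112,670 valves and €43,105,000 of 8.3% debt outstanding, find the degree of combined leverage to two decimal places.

Total contribution margin = 112,670 × €180.89 = €20,380,876.30.
Subtracting fixed costs: EBIT = €20,380,876.30 − €12,885,000 = €7,495,876.30. Interest = €3,577,715.00.
DOL = €20,380,876.30 ÷ €7,495,876.30 = 2.7189; DFL = €7,495,876.30 ÷ €3,918,161.30 = 1.9131.
Combined leverage = 2.7189 × 1.9131 = 5.2015.

5.20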